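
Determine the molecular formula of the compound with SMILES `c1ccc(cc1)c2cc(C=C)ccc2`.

Heavy atoms from the SMILES: 14 C.
Implicit hydrogens by atom environment:
  9 × C (aromatic): 1 H each → 9
  3 × C (aromatic): no H
  1 × C: 2 H
  1 × C: 1 H
  Total hydrogens = 12.
Molecular formula: C14H12

C14H12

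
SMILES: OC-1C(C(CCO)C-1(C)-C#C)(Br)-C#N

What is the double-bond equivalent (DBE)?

5

Molecular formula from the SMILES: C10H12BrNO2.
DoU = (2C + 2 + N − H − X)/2 = (2·10 + 2 + 1 − 12 − 1)/2 = 10/2 = 5.
(Structurally: 1 ring(s) + 4 π bond(s) = 5.)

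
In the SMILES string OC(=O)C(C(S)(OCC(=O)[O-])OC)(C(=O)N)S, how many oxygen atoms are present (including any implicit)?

The symbol for oxygen appears 7 times in the SMILES.

7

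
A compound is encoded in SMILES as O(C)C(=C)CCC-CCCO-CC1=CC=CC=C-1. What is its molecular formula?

Heavy atoms from the SMILES: 16 C, 2 O.
Implicit hydrogens by atom environment:
  8 × C: 2 H each → 16
  5 × C (aromatic): 1 H each → 5
  2 × O: no H
  1 × C: 3 H
  1 × C: no H
  1 × C (aromatic): no H
  Total hydrogens = 24.
Molecular formula: C16H24O2

C16H24O2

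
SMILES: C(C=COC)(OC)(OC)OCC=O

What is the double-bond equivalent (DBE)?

2

Molecular formula from the SMILES: C8H14O5.
DoU = (2C + 2 + N − H − X)/2 = (2·8 + 2 + 0 − 14 − 0)/2 = 4/2 = 2.
(Structurally: 0 ring(s) + 2 π bond(s) = 2.)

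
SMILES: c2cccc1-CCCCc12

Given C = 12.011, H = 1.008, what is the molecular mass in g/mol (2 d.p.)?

132.21

Molecular formula: C10H12.
M = 10×12.011 + 12×1.008 = 132.21 g/mol.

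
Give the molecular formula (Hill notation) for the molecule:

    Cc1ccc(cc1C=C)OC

C10H12O

Heavy atoms from the SMILES: 10 C, 1 O.
Implicit hydrogens by atom environment:
  3 × C (aromatic): 1 H each → 3
  3 × C (aromatic): no H
  2 × C: 3 H each → 6
  1 × C: 2 H
  1 × C: 1 H
  1 × O: no H
  Total hydrogens = 12.
Molecular formula: C10H12O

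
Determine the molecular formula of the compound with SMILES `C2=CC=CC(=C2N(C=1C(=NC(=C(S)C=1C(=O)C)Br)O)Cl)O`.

C13H10BrClN2O3S

Heavy atoms from the SMILES: 1 Br, 13 C, 1 Cl, 2 N, 3 O, 1 S.
Implicit hydrogens by atom environment:
  7 × C (aromatic): no H
  4 × C (aromatic): 1 H each → 4
  2 × O: 1 H each → 2
  1 × Br: no H
  1 × C: 3 H
  1 × C: no H
  1 × Cl: no H
  1 × N (aromatic): no H
  1 × N: no H
  1 × O: no H
  1 × S: 1 H
  Total hydrogens = 10.
Molecular formula: C13H10BrClN2O3S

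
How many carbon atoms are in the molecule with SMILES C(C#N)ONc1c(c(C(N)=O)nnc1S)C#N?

8

The symbol for carbon appears 8 times in the SMILES. Lowercase c denotes aromatic carbon and counts toward C.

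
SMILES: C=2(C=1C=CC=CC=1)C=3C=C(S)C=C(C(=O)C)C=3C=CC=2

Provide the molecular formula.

Heavy atoms from the SMILES: 18 C, 1 O, 1 S.
Implicit hydrogens by atom environment:
  10 × C (aromatic): 1 H each → 10
  6 × C (aromatic): no H
  1 × C: 3 H
  1 × C: no H
  1 × O: no H
  1 × S: 1 H
  Total hydrogens = 14.
Molecular formula: C18H14OS

C18H14OS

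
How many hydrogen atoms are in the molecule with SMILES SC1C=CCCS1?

Hydrogens are implicit in SMILES; fill each atom to its normal valence:
  3 × C: 1 H each → 3
  2 × C: 2 H each → 4
  1 × S: 1 H
  1 × S: no H
  Total hydrogens = 8.

8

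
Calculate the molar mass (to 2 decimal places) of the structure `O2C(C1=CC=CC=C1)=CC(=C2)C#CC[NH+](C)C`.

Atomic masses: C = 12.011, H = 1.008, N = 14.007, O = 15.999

226.30

Molecular formula: C15H16NO+.
M = 15×12.011 + 16×1.008 + 1×14.007 + 1×15.999 = 226.30 g/mol.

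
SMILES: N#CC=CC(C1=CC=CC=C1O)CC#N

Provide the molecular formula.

C12H10N2O

Heavy atoms from the SMILES: 12 C, 2 N, 1 O.
Implicit hydrogens by atom environment:
  4 × C (aromatic): 1 H each → 4
  3 × C: 1 H each → 3
  2 × C: no H
  2 × C (aromatic): no H
  2 × N: no H
  1 × C: 2 H
  1 × O: 1 H
  Total hydrogens = 10.
Molecular formula: C12H10N2O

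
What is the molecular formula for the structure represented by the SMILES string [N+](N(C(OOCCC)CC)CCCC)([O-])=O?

C10H22N2O4

Heavy atoms from the SMILES: 10 C, 2 N, 4 O.
Implicit hydrogens by atom environment:
  6 × C: 2 H each → 12
  3 × C: 3 H each → 9
  3 × O: no H
  1 × C: 1 H
  1 × N: no H
  1 × N (charge +1): no H
  1 × O (charge -1): no H
  Total hydrogens = 22.
Molecular formula: C10H22N2O4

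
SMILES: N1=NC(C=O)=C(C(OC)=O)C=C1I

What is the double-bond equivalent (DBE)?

Molecular formula from the SMILES: C7H5IN2O3.
DoU = (2C + 2 + N − H − X)/2 = (2·7 + 2 + 2 − 5 − 1)/2 = 12/2 = 6.
(Structurally: 1 ring(s) + 5 π bond(s) = 6.)

6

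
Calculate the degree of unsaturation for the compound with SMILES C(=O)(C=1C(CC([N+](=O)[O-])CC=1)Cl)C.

Molecular formula from the SMILES: C8H10ClNO3.
DoU = (2C + 2 + N − H − X)/2 = (2·8 + 2 + 1 − 10 − 1)/2 = 8/2 = 4.
(Structurally: 1 ring(s) + 3 π bond(s) = 4.)

4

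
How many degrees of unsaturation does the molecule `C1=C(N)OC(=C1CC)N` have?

3

Molecular formula from the SMILES: C6H10N2O.
DoU = (2C + 2 + N − H − X)/2 = (2·6 + 2 + 2 − 10 − 0)/2 = 6/2 = 3.
(Structurally: 1 ring(s) + 2 π bond(s) = 3.)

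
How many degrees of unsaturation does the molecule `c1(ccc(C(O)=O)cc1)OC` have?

Molecular formula from the SMILES: C8H8O3.
DoU = (2C + 2 + N − H − X)/2 = (2·8 + 2 + 0 − 8 − 0)/2 = 10/2 = 5.
(Structurally: 1 ring(s) + 4 π bond(s) = 5.)

5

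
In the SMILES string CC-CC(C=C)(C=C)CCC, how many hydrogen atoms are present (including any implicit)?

20

Hydrogens are implicit in SMILES; fill each atom to its normal valence:
  6 × C: 2 H each → 12
  2 × C: 3 H each → 6
  2 × C: 1 H each → 2
  1 × C: no H
  Total hydrogens = 20.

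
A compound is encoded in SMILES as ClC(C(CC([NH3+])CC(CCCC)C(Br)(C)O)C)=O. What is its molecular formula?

C13H26BrClNO2+

Heavy atoms from the SMILES: 1 Br, 13 C, 1 Cl, 1 N, 2 O.
Implicit hydrogens by atom environment:
  5 × C: 2 H each → 10
  3 × C: 3 H each → 9
  3 × C: 1 H each → 3
  2 × C: no H
  1 × Br: no H
  1 × Cl: no H
  1 × N (charge +1): 3 H
  1 × O: 1 H
  1 × O: no H
  Total hydrogens = 26.
Net charge +1.
Molecular formula: C13H26BrClNO2+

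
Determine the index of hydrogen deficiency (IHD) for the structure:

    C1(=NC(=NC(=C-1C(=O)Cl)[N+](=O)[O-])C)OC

6

Molecular formula from the SMILES: C7H6ClN3O4.
DoU = (2C + 2 + N − H − X)/2 = (2·7 + 2 + 3 − 6 − 1)/2 = 12/2 = 6.
(Structurally: 1 ring(s) + 5 π bond(s) = 6.)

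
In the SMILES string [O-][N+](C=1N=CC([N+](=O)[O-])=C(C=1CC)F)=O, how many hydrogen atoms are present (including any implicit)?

Hydrogens are implicit in SMILES; fill each atom to its normal valence:
  4 × C (aromatic): no H
  2 × N (charge +1): no H
  2 × O: no H
  2 × O (charge -1): no H
  1 × C: 3 H
  1 × C: 2 H
  1 × C (aromatic): 1 H
  1 × F: no H
  1 × N (aromatic): no H
  Total hydrogens = 6.

6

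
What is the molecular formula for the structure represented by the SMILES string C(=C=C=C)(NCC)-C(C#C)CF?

C10H12FN

Heavy atoms from the SMILES: 10 C, 1 F, 1 N.
Implicit hydrogens by atom environment:
  4 × C: no H
  3 × C: 2 H each → 6
  2 × C: 1 H each → 2
  1 × C: 3 H
  1 × F: no H
  1 × N: 1 H
  Total hydrogens = 12.
Molecular formula: C10H12FN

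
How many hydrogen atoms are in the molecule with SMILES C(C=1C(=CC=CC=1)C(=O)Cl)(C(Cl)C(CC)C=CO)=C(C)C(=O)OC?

Hydrogens are implicit in SMILES; fill each atom to its normal valence:
  4 × C: 1 H each → 4
  4 × C (aromatic): 1 H each → 4
  4 × C: no H
  3 × C: 3 H each → 9
  3 × O: no H
  2 × C (aromatic): no H
  2 × Cl: no H
  1 × C: 2 H
  1 × O: 1 H
  Total hydrogens = 20.

20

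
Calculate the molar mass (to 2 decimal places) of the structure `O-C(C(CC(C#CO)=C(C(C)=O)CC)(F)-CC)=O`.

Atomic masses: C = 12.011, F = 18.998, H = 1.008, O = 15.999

256.27

Molecular formula: C13H17FO4.
M = 13×12.011 + 1×18.998 + 17×1.008 + 4×15.999 = 256.27 g/mol.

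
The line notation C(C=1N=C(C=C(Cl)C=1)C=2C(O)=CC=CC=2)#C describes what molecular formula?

C13H8ClNO

Heavy atoms from the SMILES: 13 C, 1 Cl, 1 N, 1 O.
Implicit hydrogens by atom environment:
  6 × C (aromatic): 1 H each → 6
  5 × C (aromatic): no H
  1 × C: 1 H
  1 × C: no H
  1 × Cl: no H
  1 × N (aromatic): no H
  1 × O: 1 H
  Total hydrogens = 8.
Molecular formula: C13H8ClNO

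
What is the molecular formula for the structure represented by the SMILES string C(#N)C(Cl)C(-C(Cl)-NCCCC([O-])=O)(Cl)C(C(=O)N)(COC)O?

C12H17Cl3N3O5-

Heavy atoms from the SMILES: 12 C, 3 Cl, 3 N, 5 O.
Implicit hydrogens by atom environment:
  5 × C: no H
  4 × C: 2 H each → 8
  3 × Cl: no H
  3 × O: no H
  2 × C: 1 H each → 2
  1 × C: 3 H
  1 × N: 2 H
  1 × N: 1 H
  1 × N: no H
  1 × O: 1 H
  1 × O (charge -1): no H
  Total hydrogens = 17.
Net charge -1.
Molecular formula: C12H17Cl3N3O5-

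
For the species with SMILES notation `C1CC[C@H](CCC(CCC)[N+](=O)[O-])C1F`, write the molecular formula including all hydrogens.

C11H20FNO2

Heavy atoms from the SMILES: 11 C, 1 F, 1 N, 2 O.
Implicit hydrogens by atom environment:
  7 × C: 2 H each → 14
  3 × C: 1 H each → 3
  1 × C: 3 H
  1 × F: no H
  1 × N (charge +1): no H
  1 × O: no H
  1 × O (charge -1): no H
  Total hydrogens = 20.
Molecular formula: C11H20FNO2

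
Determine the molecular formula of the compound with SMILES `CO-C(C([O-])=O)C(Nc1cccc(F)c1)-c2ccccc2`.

C16H15FNO3-

Heavy atoms from the SMILES: 16 C, 1 F, 1 N, 3 O.
Implicit hydrogens by atom environment:
  9 × C (aromatic): 1 H each → 9
  3 × C (aromatic): no H
  2 × C: 1 H each → 2
  2 × O: no H
  1 × C: 3 H
  1 × C: no H
  1 × F: no H
  1 × N: 1 H
  1 × O (charge -1): no H
  Total hydrogens = 15.
Net charge -1.
Molecular formula: C16H15FNO3-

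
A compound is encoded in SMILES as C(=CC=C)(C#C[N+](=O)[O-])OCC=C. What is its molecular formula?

C9H9NO3

Heavy atoms from the SMILES: 9 C, 1 N, 3 O.
Implicit hydrogens by atom environment:
  3 × C: 2 H each → 6
  3 × C: 1 H each → 3
  3 × C: no H
  2 × O: no H
  1 × N (charge +1): no H
  1 × O (charge -1): no H
  Total hydrogens = 9.
Molecular formula: C9H9NO3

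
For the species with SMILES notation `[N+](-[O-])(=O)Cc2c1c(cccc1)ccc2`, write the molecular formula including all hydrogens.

C11H9NO2

Heavy atoms from the SMILES: 11 C, 1 N, 2 O.
Implicit hydrogens by atom environment:
  7 × C (aromatic): 1 H each → 7
  3 × C (aromatic): no H
  1 × C: 2 H
  1 × N (charge +1): no H
  1 × O: no H
  1 × O (charge -1): no H
  Total hydrogens = 9.
Molecular formula: C11H9NO2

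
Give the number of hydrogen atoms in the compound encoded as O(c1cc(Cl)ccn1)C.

Hydrogens are implicit in SMILES; fill each atom to its normal valence:
  3 × C (aromatic): 1 H each → 3
  2 × C (aromatic): no H
  1 × C: 3 H
  1 × Cl: no H
  1 × N (aromatic): no H
  1 × O: no H
  Total hydrogens = 6.

6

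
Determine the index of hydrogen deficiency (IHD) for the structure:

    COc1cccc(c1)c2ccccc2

Molecular formula from the SMILES: C13H12O.
DoU = (2C + 2 + N − H − X)/2 = (2·13 + 2 + 0 − 12 − 0)/2 = 16/2 = 8.
(Structurally: 2 ring(s) + 6 π bond(s) = 8.)

8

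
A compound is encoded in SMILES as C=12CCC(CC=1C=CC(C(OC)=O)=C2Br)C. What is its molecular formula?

Heavy atoms from the SMILES: 1 Br, 13 C, 2 O.
Implicit hydrogens by atom environment:
  4 × C (aromatic): no H
  3 × C: 2 H each → 6
  2 × C: 3 H each → 6
  2 × C (aromatic): 1 H each → 2
  2 × O: no H
  1 × Br: no H
  1 × C: 1 H
  1 × C: no H
  Total hydrogens = 15.
Molecular formula: C13H15BrO2

C13H15BrO2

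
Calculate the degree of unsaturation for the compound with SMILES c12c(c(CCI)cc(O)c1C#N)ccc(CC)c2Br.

Molecular formula from the SMILES: C15H13BrINO.
DoU = (2C + 2 + N − H − X)/2 = (2·15 + 2 + 1 − 13 − 2)/2 = 18/2 = 9.
(Structurally: 2 ring(s) + 7 π bond(s) = 9.)

9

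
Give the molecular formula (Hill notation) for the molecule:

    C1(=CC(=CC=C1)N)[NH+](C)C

Heavy atoms from the SMILES: 8 C, 2 N.
Implicit hydrogens by atom environment:
  4 × C (aromatic): 1 H each → 4
  2 × C: 3 H each → 6
  2 × C (aromatic): no H
  1 × N: 2 H
  1 × N (charge +1): 1 H
  Total hydrogens = 13.
Net charge +1.
Molecular formula: C8H13N2+

C8H13N2+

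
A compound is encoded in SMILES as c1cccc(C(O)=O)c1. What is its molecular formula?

C7H6O2

Heavy atoms from the SMILES: 7 C, 2 O.
Implicit hydrogens by atom environment:
  5 × C (aromatic): 1 H each → 5
  1 × C (aromatic): no H
  1 × C: no H
  1 × O: 1 H
  1 × O: no H
  Total hydrogens = 6.
Molecular formula: C7H6O2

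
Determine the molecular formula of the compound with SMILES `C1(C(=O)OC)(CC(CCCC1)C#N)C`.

Heavy atoms from the SMILES: 11 C, 1 N, 2 O.
Implicit hydrogens by atom environment:
  5 × C: 2 H each → 10
  3 × C: no H
  2 × C: 3 H each → 6
  2 × O: no H
  1 × C: 1 H
  1 × N: no H
  Total hydrogens = 17.
Molecular formula: C11H17NO2

C11H17NO2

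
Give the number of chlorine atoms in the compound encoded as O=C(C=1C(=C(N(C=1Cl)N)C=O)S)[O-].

1

The symbol for chlorine appears 1 time in the SMILES.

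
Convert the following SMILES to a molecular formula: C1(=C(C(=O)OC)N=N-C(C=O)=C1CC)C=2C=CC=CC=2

Heavy atoms from the SMILES: 15 C, 2 N, 3 O.
Implicit hydrogens by atom environment:
  5 × C (aromatic): 1 H each → 5
  5 × C (aromatic): no H
  3 × O: no H
  2 × C: 3 H each → 6
  2 × N (aromatic): no H
  1 × C: 2 H
  1 × C: 1 H
  1 × C: no H
  Total hydrogens = 14.
Molecular formula: C15H14N2O3

C15H14N2O3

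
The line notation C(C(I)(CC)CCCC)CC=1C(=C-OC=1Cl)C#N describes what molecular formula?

Heavy atoms from the SMILES: 14 C, 1 Cl, 1 I, 1 N, 1 O.
Implicit hydrogens by atom environment:
  6 × C: 2 H each → 12
  3 × C (aromatic): no H
  2 × C: 3 H each → 6
  2 × C: no H
  1 × C (aromatic): 1 H
  1 × Cl: no H
  1 × I: no H
  1 × N: no H
  1 × O (aromatic): no H
  Total hydrogens = 19.
Molecular formula: C14H19ClINO

C14H19ClINO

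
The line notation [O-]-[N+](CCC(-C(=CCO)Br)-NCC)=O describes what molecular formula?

C8H15BrN2O3

Heavy atoms from the SMILES: 1 Br, 8 C, 2 N, 3 O.
Implicit hydrogens by atom environment:
  4 × C: 2 H each → 8
  2 × C: 1 H each → 2
  1 × Br: no H
  1 × C: 3 H
  1 × C: no H
  1 × N: 1 H
  1 × N (charge +1): no H
  1 × O: 1 H
  1 × O: no H
  1 × O (charge -1): no H
  Total hydrogens = 15.
Molecular formula: C8H15BrN2O3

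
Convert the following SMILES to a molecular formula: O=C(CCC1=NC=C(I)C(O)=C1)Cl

Heavy atoms from the SMILES: 8 C, 1 Cl, 1 I, 1 N, 2 O.
Implicit hydrogens by atom environment:
  3 × C (aromatic): no H
  2 × C: 2 H each → 4
  2 × C (aromatic): 1 H each → 2
  1 × C: no H
  1 × Cl: no H
  1 × I: no H
  1 × N (aromatic): no H
  1 × O: 1 H
  1 × O: no H
  Total hydrogens = 7.
Molecular formula: C8H7ClINO2

C8H7ClINO2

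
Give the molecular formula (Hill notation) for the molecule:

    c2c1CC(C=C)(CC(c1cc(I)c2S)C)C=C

C15H17IS

Heavy atoms from the SMILES: 15 C, 1 I, 1 S.
Implicit hydrogens by atom environment:
  4 × C: 2 H each → 8
  4 × C (aromatic): no H
  3 × C: 1 H each → 3
  2 × C (aromatic): 1 H each → 2
  1 × C: 3 H
  1 × C: no H
  1 × I: no H
  1 × S: 1 H
  Total hydrogens = 17.
Molecular formula: C15H17IS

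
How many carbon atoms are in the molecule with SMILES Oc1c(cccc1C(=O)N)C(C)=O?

The symbol for carbon appears 9 times in the SMILES. Lowercase c denotes aromatic carbon and counts toward C.

9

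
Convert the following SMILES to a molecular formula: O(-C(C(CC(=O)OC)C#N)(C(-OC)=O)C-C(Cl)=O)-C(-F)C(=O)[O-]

Heavy atoms from the SMILES: 12 C, 1 Cl, 1 F, 1 N, 8 O.
Implicit hydrogens by atom environment:
  7 × O: no H
  6 × C: no H
  2 × C: 3 H each → 6
  2 × C: 2 H each → 4
  2 × C: 1 H each → 2
  1 × Cl: no H
  1 × F: no H
  1 × N: no H
  1 × O (charge -1): no H
  Total hydrogens = 12.
Net charge -1.
Molecular formula: C12H12ClFNO8-

C12H12ClFNO8-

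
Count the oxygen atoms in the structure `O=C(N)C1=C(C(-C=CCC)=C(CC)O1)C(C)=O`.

The symbol for oxygen appears 3 times in the SMILES.

3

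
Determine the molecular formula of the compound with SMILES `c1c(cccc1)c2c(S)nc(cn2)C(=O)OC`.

C12H10N2O2S

Heavy atoms from the SMILES: 12 C, 2 N, 2 O, 1 S.
Implicit hydrogens by atom environment:
  6 × C (aromatic): 1 H each → 6
  4 × C (aromatic): no H
  2 × N (aromatic): no H
  2 × O: no H
  1 × C: 3 H
  1 × C: no H
  1 × S: 1 H
  Total hydrogens = 10.
Molecular formula: C12H10N2O2S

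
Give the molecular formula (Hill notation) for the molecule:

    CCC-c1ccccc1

Heavy atoms from the SMILES: 9 C.
Implicit hydrogens by atom environment:
  5 × C (aromatic): 1 H each → 5
  2 × C: 2 H each → 4
  1 × C: 3 H
  1 × C (aromatic): no H
  Total hydrogens = 12.
Molecular formula: C9H12

C9H12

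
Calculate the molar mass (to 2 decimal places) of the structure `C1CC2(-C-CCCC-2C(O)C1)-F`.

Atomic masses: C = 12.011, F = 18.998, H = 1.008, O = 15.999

172.24

Molecular formula: C10H17FO.
M = 10×12.011 + 1×18.998 + 17×1.008 + 1×15.999 = 172.24 g/mol.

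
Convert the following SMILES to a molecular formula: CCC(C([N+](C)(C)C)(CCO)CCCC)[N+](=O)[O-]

C13H29N2O3+

Heavy atoms from the SMILES: 13 C, 2 N, 3 O.
Implicit hydrogens by atom environment:
  6 × C: 2 H each → 12
  5 × C: 3 H each → 15
  2 × N (charge +1): no H
  1 × C: 1 H
  1 × C: no H
  1 × O: 1 H
  1 × O: no H
  1 × O (charge -1): no H
  Total hydrogens = 29.
Net charge +1.
Molecular formula: C13H29N2O3+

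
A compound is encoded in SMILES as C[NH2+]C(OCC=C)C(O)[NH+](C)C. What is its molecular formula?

Heavy atoms from the SMILES: 8 C, 2 N, 2 O.
Implicit hydrogens by atom environment:
  3 × C: 3 H each → 9
  3 × C: 1 H each → 3
  2 × C: 2 H each → 4
  1 × N (charge +1): 2 H
  1 × N (charge +1): 1 H
  1 × O: 1 H
  1 × O: no H
  Total hydrogens = 20.
Net charge +2.
Molecular formula: [C8H20N2O2]2+

[C8H20N2O2]2+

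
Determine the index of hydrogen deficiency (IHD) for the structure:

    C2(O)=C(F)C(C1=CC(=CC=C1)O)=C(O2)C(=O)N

Molecular formula from the SMILES: C11H8FNO4.
DoU = (2C + 2 + N − H − X)/2 = (2·11 + 2 + 1 − 8 − 1)/2 = 16/2 = 8.
(Structurally: 2 ring(s) + 6 π bond(s) = 8.)

8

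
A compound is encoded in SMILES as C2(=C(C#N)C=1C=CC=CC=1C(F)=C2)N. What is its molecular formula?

C11H7FN2

Heavy atoms from the SMILES: 11 C, 1 F, 2 N.
Implicit hydrogens by atom environment:
  5 × C (aromatic): 1 H each → 5
  5 × C (aromatic): no H
  1 × C: no H
  1 × F: no H
  1 × N: 2 H
  1 × N: no H
  Total hydrogens = 7.
Molecular formula: C11H7FN2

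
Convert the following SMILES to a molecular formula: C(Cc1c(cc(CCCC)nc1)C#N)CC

C14H20N2

Heavy atoms from the SMILES: 14 C, 2 N.
Implicit hydrogens by atom environment:
  6 × C: 2 H each → 12
  3 × C (aromatic): no H
  2 × C: 3 H each → 6
  2 × C (aromatic): 1 H each → 2
  1 × C: no H
  1 × N (aromatic): no H
  1 × N: no H
  Total hydrogens = 20.
Molecular formula: C14H20N2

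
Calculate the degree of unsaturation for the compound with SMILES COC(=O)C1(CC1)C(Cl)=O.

3

Molecular formula from the SMILES: C6H7ClO3.
DoU = (2C + 2 + N − H − X)/2 = (2·6 + 2 + 0 − 7 − 1)/2 = 6/2 = 3.
(Structurally: 1 ring(s) + 2 π bond(s) = 3.)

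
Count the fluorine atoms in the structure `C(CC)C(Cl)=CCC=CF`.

The symbol for fluorine appears 1 time in the SMILES.

1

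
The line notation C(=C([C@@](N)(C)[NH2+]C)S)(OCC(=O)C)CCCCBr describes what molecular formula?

C12H24BrN2O2S+

Heavy atoms from the SMILES: 1 Br, 12 C, 2 N, 2 O, 1 S.
Implicit hydrogens by atom environment:
  5 × C: 2 H each → 10
  4 × C: no H
  3 × C: 3 H each → 9
  2 × O: no H
  1 × Br: no H
  1 × N (charge +1): 2 H
  1 × N: 2 H
  1 × S: 1 H
  Total hydrogens = 24.
Net charge +1.
Molecular formula: C12H24BrN2O2S+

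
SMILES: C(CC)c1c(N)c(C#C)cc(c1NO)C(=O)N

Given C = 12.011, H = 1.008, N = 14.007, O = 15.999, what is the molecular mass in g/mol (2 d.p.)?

Molecular formula: C12H15N3O2.
M = 12×12.011 + 15×1.008 + 3×14.007 + 2×15.999 = 233.27 g/mol.

233.27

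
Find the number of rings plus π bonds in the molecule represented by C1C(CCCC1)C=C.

Molecular formula from the SMILES: C8H14.
DoU = (2C + 2 + N − H − X)/2 = (2·8 + 2 + 0 − 14 − 0)/2 = 4/2 = 2.
(Structurally: 1 ring(s) + 1 π bond(s) = 2.)

2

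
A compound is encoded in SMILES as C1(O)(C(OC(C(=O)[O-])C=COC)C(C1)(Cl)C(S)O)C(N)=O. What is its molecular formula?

C11H15ClNO7S-

Heavy atoms from the SMILES: 11 C, 1 Cl, 1 N, 7 O, 1 S.
Implicit hydrogens by atom environment:
  5 × C: 1 H each → 5
  4 × C: no H
  4 × O: no H
  2 × O: 1 H each → 2
  1 × C: 3 H
  1 × C: 2 H
  1 × Cl: no H
  1 × N: 2 H
  1 × O (charge -1): no H
  1 × S: 1 H
  Total hydrogens = 15.
Net charge -1.
Molecular formula: C11H15ClNO7S-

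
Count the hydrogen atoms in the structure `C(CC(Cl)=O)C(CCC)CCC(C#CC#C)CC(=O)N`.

Hydrogens are implicit in SMILES; fill each atom to its normal valence:
  7 × C: 2 H each → 14
  5 × C: no H
  3 × C: 1 H each → 3
  2 × O: no H
  1 × C: 3 H
  1 × Cl: no H
  1 × N: 2 H
  Total hydrogens = 22.

22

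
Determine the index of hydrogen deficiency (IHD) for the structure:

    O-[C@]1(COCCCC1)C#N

Molecular formula from the SMILES: C7H11NO2.
DoU = (2C + 2 + N − H − X)/2 = (2·7 + 2 + 1 − 11 − 0)/2 = 6/2 = 3.
(Structurally: 1 ring(s) + 2 π bond(s) = 3.)

3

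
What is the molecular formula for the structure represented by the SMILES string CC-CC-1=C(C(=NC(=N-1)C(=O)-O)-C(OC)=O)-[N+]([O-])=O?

Heavy atoms from the SMILES: 10 C, 3 N, 6 O.
Implicit hydrogens by atom environment:
  4 × C (aromatic): no H
  4 × O: no H
  2 × C: 3 H each → 6
  2 × C: 2 H each → 4
  2 × C: no H
  2 × N (aromatic): no H
  1 × N (charge +1): no H
  1 × O: 1 H
  1 × O (charge -1): no H
  Total hydrogens = 11.
Molecular formula: C10H11N3O6

C10H11N3O6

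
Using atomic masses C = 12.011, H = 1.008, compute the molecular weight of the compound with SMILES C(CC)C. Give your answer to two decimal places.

Molecular formula: C4H10.
M = 4×12.011 + 10×1.008 = 58.12 g/mol.

58.12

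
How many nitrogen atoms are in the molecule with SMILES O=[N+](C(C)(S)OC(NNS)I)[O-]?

3

The symbol for nitrogen appears 3 times in the SMILES.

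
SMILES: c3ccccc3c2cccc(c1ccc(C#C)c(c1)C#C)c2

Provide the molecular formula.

C22H14

Heavy atoms from the SMILES: 22 C.
Implicit hydrogens by atom environment:
  12 × C (aromatic): 1 H each → 12
  6 × C (aromatic): no H
  2 × C: 1 H each → 2
  2 × C: no H
  Total hydrogens = 14.
Molecular formula: C22H14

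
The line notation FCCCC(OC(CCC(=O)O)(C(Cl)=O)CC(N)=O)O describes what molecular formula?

C11H17ClFNO6

Heavy atoms from the SMILES: 11 C, 1 Cl, 1 F, 1 N, 6 O.
Implicit hydrogens by atom environment:
  6 × C: 2 H each → 12
  4 × C: no H
  4 × O: no H
  2 × O: 1 H each → 2
  1 × C: 1 H
  1 × Cl: no H
  1 × F: no H
  1 × N: 2 H
  Total hydrogens = 17.
Molecular formula: C11H17ClFNO6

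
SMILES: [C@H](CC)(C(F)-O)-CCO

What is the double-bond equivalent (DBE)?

0

Molecular formula from the SMILES: C6H13FO2.
DoU = (2C + 2 + N − H − X)/2 = (2·6 + 2 + 0 − 13 − 1)/2 = 0/2 = 0.
(Structurally: 0 ring(s) + 0 π bond(s) = 0.)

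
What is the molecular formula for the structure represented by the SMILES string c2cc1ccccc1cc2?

C10H8

Heavy atoms from the SMILES: 10 C.
Implicit hydrogens by atom environment:
  8 × C (aromatic): 1 H each → 8
  2 × C (aromatic): no H
  Total hydrogens = 8.
Molecular formula: C10H8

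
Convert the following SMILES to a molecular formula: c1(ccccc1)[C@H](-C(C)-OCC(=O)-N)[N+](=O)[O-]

Heavy atoms from the SMILES: 11 C, 2 N, 4 O.
Implicit hydrogens by atom environment:
  5 × C (aromatic): 1 H each → 5
  3 × O: no H
  2 × C: 1 H each → 2
  1 × C: 3 H
  1 × C: 2 H
  1 × C (aromatic): no H
  1 × C: no H
  1 × N: 2 H
  1 × N (charge +1): no H
  1 × O (charge -1): no H
  Total hydrogens = 14.
Molecular formula: C11H14N2O4

C11H14N2O4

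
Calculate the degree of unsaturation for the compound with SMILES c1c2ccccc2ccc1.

Molecular formula from the SMILES: C10H8.
DoU = (2C + 2 + N − H − X)/2 = (2·10 + 2 + 0 − 8 − 0)/2 = 14/2 = 7.
(Structurally: 2 ring(s) + 5 π bond(s) = 7.)

7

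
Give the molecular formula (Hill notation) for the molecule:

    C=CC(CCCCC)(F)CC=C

Heavy atoms from the SMILES: 11 C, 1 F.
Implicit hydrogens by atom environment:
  7 × C: 2 H each → 14
  2 × C: 1 H each → 2
  1 × C: 3 H
  1 × C: no H
  1 × F: no H
  Total hydrogens = 19.
Molecular formula: C11H19F

C11H19F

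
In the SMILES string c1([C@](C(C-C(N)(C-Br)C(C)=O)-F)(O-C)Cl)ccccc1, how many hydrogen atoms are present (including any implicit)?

18

Hydrogens are implicit in SMILES; fill each atom to its normal valence:
  5 × C (aromatic): 1 H each → 5
  3 × C: no H
  2 × C: 3 H each → 6
  2 × C: 2 H each → 4
  2 × O: no H
  1 × Br: no H
  1 × C: 1 H
  1 × C (aromatic): no H
  1 × Cl: no H
  1 × F: no H
  1 × N: 2 H
  Total hydrogens = 18.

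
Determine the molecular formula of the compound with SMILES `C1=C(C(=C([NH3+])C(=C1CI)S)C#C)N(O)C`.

C10H12IN2OS+

Heavy atoms from the SMILES: 10 C, 1 I, 2 N, 1 O, 1 S.
Implicit hydrogens by atom environment:
  5 × C (aromatic): no H
  1 × C: 3 H
  1 × C: 2 H
  1 × C (aromatic): 1 H
  1 × C: 1 H
  1 × C: no H
  1 × I: no H
  1 × N (charge +1): 3 H
  1 × N: no H
  1 × O: 1 H
  1 × S: 1 H
  Total hydrogens = 12.
Net charge +1.
Molecular formula: C10H12IN2OS+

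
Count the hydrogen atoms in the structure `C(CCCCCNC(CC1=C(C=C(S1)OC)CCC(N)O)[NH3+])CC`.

Hydrogens are implicit in SMILES; fill each atom to its normal valence:
  10 × C: 2 H each → 20
  3 × C (aromatic): no H
  2 × C: 3 H each → 6
  2 × C: 1 H each → 2
  1 × C (aromatic): 1 H
  1 × N (charge +1): 3 H
  1 × N: 2 H
  1 × N: 1 H
  1 × O: 1 H
  1 × O: no H
  1 × S (aromatic): no H
  Total hydrogens = 36.

36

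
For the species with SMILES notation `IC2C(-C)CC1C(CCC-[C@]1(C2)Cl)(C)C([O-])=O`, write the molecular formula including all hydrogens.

Heavy atoms from the SMILES: 13 C, 1 Cl, 1 I, 2 O.
Implicit hydrogens by atom environment:
  5 × C: 2 H each → 10
  3 × C: 1 H each → 3
  3 × C: no H
  2 × C: 3 H each → 6
  1 × Cl: no H
  1 × I: no H
  1 × O: no H
  1 × O (charge -1): no H
  Total hydrogens = 19.
Net charge -1.
Molecular formula: C13H19ClIO2-

C13H19ClIO2-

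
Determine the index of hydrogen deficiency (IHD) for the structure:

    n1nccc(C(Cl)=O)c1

5

Molecular formula from the SMILES: C5H3ClN2O.
DoU = (2C + 2 + N − H − X)/2 = (2·5 + 2 + 2 − 3 − 1)/2 = 10/2 = 5.
(Structurally: 1 ring(s) + 4 π bond(s) = 5.)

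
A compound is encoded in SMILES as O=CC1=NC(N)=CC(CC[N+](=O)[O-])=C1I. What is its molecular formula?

Heavy atoms from the SMILES: 8 C, 1 I, 3 N, 3 O.
Implicit hydrogens by atom environment:
  4 × C (aromatic): no H
  2 × C: 2 H each → 4
  2 × O: no H
  1 × C (aromatic): 1 H
  1 × C: 1 H
  1 × I: no H
  1 × N: 2 H
  1 × N (aromatic): no H
  1 × N (charge +1): no H
  1 × O (charge -1): no H
  Total hydrogens = 8.
Molecular formula: C8H8IN3O3

C8H8IN3O3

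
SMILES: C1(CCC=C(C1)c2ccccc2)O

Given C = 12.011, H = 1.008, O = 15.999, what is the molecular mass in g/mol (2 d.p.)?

174.24

Molecular formula: C12H14O.
M = 12×12.011 + 14×1.008 + 1×15.999 = 174.24 g/mol.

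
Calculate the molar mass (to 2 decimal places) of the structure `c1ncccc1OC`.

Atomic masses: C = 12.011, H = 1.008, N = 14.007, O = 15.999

109.13

Molecular formula: C6H7NO.
M = 6×12.011 + 7×1.008 + 1×14.007 + 1×15.999 = 109.13 g/mol.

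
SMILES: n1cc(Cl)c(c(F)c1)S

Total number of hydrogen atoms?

3

Hydrogens are implicit in SMILES; fill each atom to its normal valence:
  3 × C (aromatic): no H
  2 × C (aromatic): 1 H each → 2
  1 × Cl: no H
  1 × F: no H
  1 × N (aromatic): no H
  1 × S: 1 H
  Total hydrogens = 3.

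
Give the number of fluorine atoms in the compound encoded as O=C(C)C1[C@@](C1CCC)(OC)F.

1

The symbol for fluorine appears 1 time in the SMILES.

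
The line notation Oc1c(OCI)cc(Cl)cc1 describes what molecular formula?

C7H6ClIO2

Heavy atoms from the SMILES: 7 C, 1 Cl, 1 I, 2 O.
Implicit hydrogens by atom environment:
  3 × C (aromatic): 1 H each → 3
  3 × C (aromatic): no H
  1 × C: 2 H
  1 × Cl: no H
  1 × I: no H
  1 × O: 1 H
  1 × O: no H
  Total hydrogens = 6.
Molecular formula: C7H6ClIO2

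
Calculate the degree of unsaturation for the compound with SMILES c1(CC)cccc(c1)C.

Molecular formula from the SMILES: C9H12.
DoU = (2C + 2 + N − H − X)/2 = (2·9 + 2 + 0 − 12 − 0)/2 = 8/2 = 4.
(Structurally: 1 ring(s) + 3 π bond(s) = 4.)

4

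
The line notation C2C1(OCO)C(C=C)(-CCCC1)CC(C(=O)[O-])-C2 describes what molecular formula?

C14H21O4-

Heavy atoms from the SMILES: 14 C, 4 O.
Implicit hydrogens by atom environment:
  9 × C: 2 H each → 18
  3 × C: no H
  2 × C: 1 H each → 2
  2 × O: no H
  1 × O: 1 H
  1 × O (charge -1): no H
  Total hydrogens = 21.
Net charge -1.
Molecular formula: C14H21O4-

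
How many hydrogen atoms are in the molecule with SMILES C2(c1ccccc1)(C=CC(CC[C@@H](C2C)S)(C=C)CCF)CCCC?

33

Hydrogens are implicit in SMILES; fill each atom to its normal valence:
  8 × C: 2 H each → 16
  5 × C: 1 H each → 5
  5 × C (aromatic): 1 H each → 5
  2 × C: 3 H each → 6
  2 × C: no H
  1 × C (aromatic): no H
  1 × F: no H
  1 × S: 1 H
  Total hydrogens = 33.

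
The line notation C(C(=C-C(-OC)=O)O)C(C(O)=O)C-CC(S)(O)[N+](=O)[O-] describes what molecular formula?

Heavy atoms from the SMILES: 10 C, 1 N, 8 O, 1 S.
Implicit hydrogens by atom environment:
  4 × C: no H
  4 × O: no H
  3 × C: 2 H each → 6
  3 × O: 1 H each → 3
  2 × C: 1 H each → 2
  1 × C: 3 H
  1 × N (charge +1): no H
  1 × O (charge -1): no H
  1 × S: 1 H
  Total hydrogens = 15.
Molecular formula: C10H15NO8S

C10H15NO8S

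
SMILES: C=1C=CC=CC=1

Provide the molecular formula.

C6H6

Heavy atoms from the SMILES: 6 C.
Implicit hydrogens by atom environment:
  6 × C (aromatic): 1 H each → 6
  Total hydrogens = 6.
Molecular formula: C6H6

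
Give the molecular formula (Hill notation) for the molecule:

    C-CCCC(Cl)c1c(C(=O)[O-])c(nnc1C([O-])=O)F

[C11H10ClFN2O4]2-

Heavy atoms from the SMILES: 11 C, 1 Cl, 1 F, 2 N, 4 O.
Implicit hydrogens by atom environment:
  4 × C (aromatic): no H
  3 × C: 2 H each → 6
  2 × C: no H
  2 × N (aromatic): no H
  2 × O: no H
  2 × O (charge -1): no H
  1 × C: 3 H
  1 × C: 1 H
  1 × Cl: no H
  1 × F: no H
  Total hydrogens = 10.
Net charge -2.
Molecular formula: [C11H10ClFN2O4]2-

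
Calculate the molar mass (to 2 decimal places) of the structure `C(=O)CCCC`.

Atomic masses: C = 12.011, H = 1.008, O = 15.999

Molecular formula: C5H10O.
M = 5×12.011 + 10×1.008 + 1×15.999 = 86.13 g/mol.

86.13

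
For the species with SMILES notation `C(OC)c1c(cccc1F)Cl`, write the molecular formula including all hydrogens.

C8H8ClFO

Heavy atoms from the SMILES: 8 C, 1 Cl, 1 F, 1 O.
Implicit hydrogens by atom environment:
  3 × C (aromatic): 1 H each → 3
  3 × C (aromatic): no H
  1 × C: 3 H
  1 × C: 2 H
  1 × Cl: no H
  1 × F: no H
  1 × O: no H
  Total hydrogens = 8.
Molecular formula: C8H8ClFO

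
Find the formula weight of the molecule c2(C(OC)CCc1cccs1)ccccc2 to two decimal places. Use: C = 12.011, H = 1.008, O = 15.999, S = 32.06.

232.34

Molecular formula: C14H16OS.
M = 14×12.011 + 16×1.008 + 1×15.999 + 1×32.06 = 232.34 g/mol.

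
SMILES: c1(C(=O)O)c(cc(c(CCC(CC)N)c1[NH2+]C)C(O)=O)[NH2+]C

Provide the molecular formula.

Heavy atoms from the SMILES: 15 C, 3 N, 4 O.
Implicit hydrogens by atom environment:
  5 × C (aromatic): no H
  3 × C: 3 H each → 9
  3 × C: 2 H each → 6
  2 × C: no H
  2 × N (charge +1): 2 H each → 4
  2 × O: 1 H each → 2
  2 × O: no H
  1 × C (aromatic): 1 H
  1 × C: 1 H
  1 × N: 2 H
  Total hydrogens = 25.
Net charge +2.
Molecular formula: [C15H25N3O4]2+

[C15H25N3O4]2+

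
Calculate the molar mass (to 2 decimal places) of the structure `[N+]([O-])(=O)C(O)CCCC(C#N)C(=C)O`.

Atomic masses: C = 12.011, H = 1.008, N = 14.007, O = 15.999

200.19

Molecular formula: C8H12N2O4.
M = 8×12.011 + 12×1.008 + 2×14.007 + 4×15.999 = 200.19 g/mol.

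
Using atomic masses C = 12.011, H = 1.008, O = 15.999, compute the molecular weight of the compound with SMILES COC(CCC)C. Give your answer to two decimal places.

102.18

Molecular formula: C6H14O.
M = 6×12.011 + 14×1.008 + 1×15.999 = 102.18 g/mol.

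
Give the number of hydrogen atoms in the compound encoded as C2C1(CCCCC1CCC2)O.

Hydrogens are implicit in SMILES; fill each atom to its normal valence:
  8 × C: 2 H each → 16
  1 × C: 1 H
  1 × C: no H
  1 × O: 1 H
  Total hydrogens = 18.

18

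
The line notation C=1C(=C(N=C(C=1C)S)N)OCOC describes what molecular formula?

C8H12N2O2S

Heavy atoms from the SMILES: 8 C, 2 N, 2 O, 1 S.
Implicit hydrogens by atom environment:
  4 × C (aromatic): no H
  2 × C: 3 H each → 6
  2 × O: no H
  1 × C: 2 H
  1 × C (aromatic): 1 H
  1 × N: 2 H
  1 × N (aromatic): no H
  1 × S: 1 H
  Total hydrogens = 12.
Molecular formula: C8H12N2O2S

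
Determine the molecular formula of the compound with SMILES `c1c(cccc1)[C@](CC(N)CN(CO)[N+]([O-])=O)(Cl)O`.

C11H16ClN3O4

Heavy atoms from the SMILES: 11 C, 1 Cl, 3 N, 4 O.
Implicit hydrogens by atom environment:
  5 × C (aromatic): 1 H each → 5
  3 × C: 2 H each → 6
  2 × O: 1 H each → 2
  1 × C: 1 H
  1 × C: no H
  1 × C (aromatic): no H
  1 × Cl: no H
  1 × N: 2 H
  1 × N: no H
  1 × N (charge +1): no H
  1 × O: no H
  1 × O (charge -1): no H
  Total hydrogens = 16.
Molecular formula: C11H16ClN3O4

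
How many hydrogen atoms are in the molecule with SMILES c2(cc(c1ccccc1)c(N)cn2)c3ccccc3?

14

Hydrogens are implicit in SMILES; fill each atom to its normal valence:
  12 × C (aromatic): 1 H each → 12
  5 × C (aromatic): no H
  1 × N: 2 H
  1 × N (aromatic): no H
  Total hydrogens = 14.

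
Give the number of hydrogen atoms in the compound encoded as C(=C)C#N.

Hydrogens are implicit in SMILES; fill each atom to its normal valence:
  1 × C: 2 H
  1 × C: 1 H
  1 × C: no H
  1 × N: no H
  Total hydrogens = 3.

3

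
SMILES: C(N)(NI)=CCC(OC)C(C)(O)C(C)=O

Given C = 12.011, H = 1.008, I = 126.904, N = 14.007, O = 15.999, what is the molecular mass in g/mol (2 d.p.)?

328.15

Molecular formula: C9H17IN2O3.
M = 9×12.011 + 17×1.008 + 1×126.904 + 2×14.007 + 3×15.999 = 328.15 g/mol.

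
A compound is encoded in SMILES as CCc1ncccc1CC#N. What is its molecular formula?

C9H10N2

Heavy atoms from the SMILES: 9 C, 2 N.
Implicit hydrogens by atom environment:
  3 × C (aromatic): 1 H each → 3
  2 × C: 2 H each → 4
  2 × C (aromatic): no H
  1 × C: 3 H
  1 × C: no H
  1 × N (aromatic): no H
  1 × N: no H
  Total hydrogens = 10.
Molecular formula: C9H10N2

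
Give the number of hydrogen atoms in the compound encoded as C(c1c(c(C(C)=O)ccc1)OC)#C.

Hydrogens are implicit in SMILES; fill each atom to its normal valence:
  3 × C (aromatic): 1 H each → 3
  3 × C (aromatic): no H
  2 × C: 3 H each → 6
  2 × C: no H
  2 × O: no H
  1 × C: 1 H
  Total hydrogens = 10.

10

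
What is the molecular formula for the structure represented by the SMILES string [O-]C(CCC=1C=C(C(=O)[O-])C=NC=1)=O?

[C9H7NO4]2-

Heavy atoms from the SMILES: 9 C, 1 N, 4 O.
Implicit hydrogens by atom environment:
  3 × C (aromatic): 1 H each → 3
  2 × C: 2 H each → 4
  2 × C (aromatic): no H
  2 × C: no H
  2 × O: no H
  2 × O (charge -1): no H
  1 × N (aromatic): no H
  Total hydrogens = 7.
Net charge -2.
Molecular formula: [C9H7NO4]2-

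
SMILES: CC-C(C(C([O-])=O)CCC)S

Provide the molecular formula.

C8H15O2S-

Heavy atoms from the SMILES: 8 C, 2 O, 1 S.
Implicit hydrogens by atom environment:
  3 × C: 2 H each → 6
  2 × C: 3 H each → 6
  2 × C: 1 H each → 2
  1 × C: no H
  1 × O: no H
  1 × O (charge -1): no H
  1 × S: 1 H
  Total hydrogens = 15.
Net charge -1.
Molecular formula: C8H15O2S-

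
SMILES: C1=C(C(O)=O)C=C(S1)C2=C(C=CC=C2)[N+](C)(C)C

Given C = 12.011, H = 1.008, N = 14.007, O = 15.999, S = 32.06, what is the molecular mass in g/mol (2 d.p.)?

262.35

Molecular formula: C14H16NO2S+.
M = 14×12.011 + 16×1.008 + 1×14.007 + 2×15.999 + 1×32.06 = 262.35 g/mol.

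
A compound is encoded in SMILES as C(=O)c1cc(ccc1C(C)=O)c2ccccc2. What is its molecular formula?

Heavy atoms from the SMILES: 15 C, 2 O.
Implicit hydrogens by atom environment:
  8 × C (aromatic): 1 H each → 8
  4 × C (aromatic): no H
  2 × O: no H
  1 × C: 3 H
  1 × C: 1 H
  1 × C: no H
  Total hydrogens = 12.
Molecular formula: C15H12O2

C15H12O2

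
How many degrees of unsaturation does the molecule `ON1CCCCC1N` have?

Molecular formula from the SMILES: C5H12N2O.
DoU = (2C + 2 + N − H − X)/2 = (2·5 + 2 + 2 − 12 − 0)/2 = 2/2 = 1.
(Structurally: 1 ring(s) + 0 π bond(s) = 1.)

1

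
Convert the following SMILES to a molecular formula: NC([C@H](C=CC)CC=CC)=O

Heavy atoms from the SMILES: 9 C, 1 N, 1 O.
Implicit hydrogens by atom environment:
  5 × C: 1 H each → 5
  2 × C: 3 H each → 6
  1 × C: 2 H
  1 × C: no H
  1 × N: 2 H
  1 × O: no H
  Total hydrogens = 15.
Molecular formula: C9H15NO

C9H15NO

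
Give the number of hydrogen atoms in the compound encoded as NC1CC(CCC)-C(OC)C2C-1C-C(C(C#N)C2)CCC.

32

Hydrogens are implicit in SMILES; fill each atom to its normal valence:
  7 × C: 2 H each → 14
  7 × C: 1 H each → 7
  3 × C: 3 H each → 9
  1 × C: no H
  1 × N: 2 H
  1 × N: no H
  1 × O: no H
  Total hydrogens = 32.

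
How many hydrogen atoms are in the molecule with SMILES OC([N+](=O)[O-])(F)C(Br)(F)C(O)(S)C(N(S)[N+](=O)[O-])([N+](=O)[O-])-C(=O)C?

7

Hydrogens are implicit in SMILES; fill each atom to its normal valence:
  5 × C: no H
  4 × O: no H
  3 × N (charge +1): no H
  3 × O (charge -1): no H
  2 × F: no H
  2 × O: 1 H each → 2
  2 × S: 1 H each → 2
  1 × Br: no H
  1 × C: 3 H
  1 × N: no H
  Total hydrogens = 7.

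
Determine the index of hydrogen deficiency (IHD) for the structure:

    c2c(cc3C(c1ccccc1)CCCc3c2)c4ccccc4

Molecular formula from the SMILES: C22H20.
DoU = (2C + 2 + N − H − X)/2 = (2·22 + 2 + 0 − 20 − 0)/2 = 26/2 = 13.
(Structurally: 4 ring(s) + 9 π bond(s) = 13.)

13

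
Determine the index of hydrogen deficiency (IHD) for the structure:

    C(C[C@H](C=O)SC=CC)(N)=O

Molecular formula from the SMILES: C7H11NO2S.
DoU = (2C + 2 + N − H − X)/2 = (2·7 + 2 + 1 − 11 − 0)/2 = 6/2 = 3.
(Structurally: 0 ring(s) + 3 π bond(s) = 3.)

3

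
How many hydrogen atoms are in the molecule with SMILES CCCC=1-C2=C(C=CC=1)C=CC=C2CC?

18

Hydrogens are implicit in SMILES; fill each atom to its normal valence:
  6 × C (aromatic): 1 H each → 6
  4 × C (aromatic): no H
  3 × C: 2 H each → 6
  2 × C: 3 H each → 6
  Total hydrogens = 18.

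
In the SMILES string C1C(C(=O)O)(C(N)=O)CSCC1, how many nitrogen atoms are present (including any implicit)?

1

The symbol for nitrogen appears 1 time in the SMILES.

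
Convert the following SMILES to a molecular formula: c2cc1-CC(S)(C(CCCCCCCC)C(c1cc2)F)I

Heavy atoms from the SMILES: 18 C, 1 F, 1 I, 1 S.
Implicit hydrogens by atom environment:
  8 × C: 2 H each → 16
  4 × C (aromatic): 1 H each → 4
  2 × C: 1 H each → 2
  2 × C (aromatic): no H
  1 × C: 3 H
  1 × C: no H
  1 × F: no H
  1 × I: no H
  1 × S: 1 H
  Total hydrogens = 26.
Molecular formula: C18H26FIS

C18H26FIS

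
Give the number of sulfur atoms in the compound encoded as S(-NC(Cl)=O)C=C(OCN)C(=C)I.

The symbol for sulfur appears 1 time in the SMILES.

1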